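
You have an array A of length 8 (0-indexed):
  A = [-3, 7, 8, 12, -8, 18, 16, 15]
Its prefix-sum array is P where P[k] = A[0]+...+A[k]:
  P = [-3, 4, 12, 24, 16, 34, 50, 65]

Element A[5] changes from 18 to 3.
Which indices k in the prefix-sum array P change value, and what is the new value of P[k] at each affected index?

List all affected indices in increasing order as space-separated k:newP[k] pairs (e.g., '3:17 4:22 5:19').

P[k] = A[0] + ... + A[k]
P[k] includes A[5] iff k >= 5
Affected indices: 5, 6, ..., 7; delta = -15
  P[5]: 34 + -15 = 19
  P[6]: 50 + -15 = 35
  P[7]: 65 + -15 = 50

Answer: 5:19 6:35 7:50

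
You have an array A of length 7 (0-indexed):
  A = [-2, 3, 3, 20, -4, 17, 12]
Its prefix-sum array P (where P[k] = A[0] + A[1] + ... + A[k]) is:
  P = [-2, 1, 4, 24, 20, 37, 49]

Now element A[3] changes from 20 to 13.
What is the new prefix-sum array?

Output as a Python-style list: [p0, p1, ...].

Answer: [-2, 1, 4, 17, 13, 30, 42]

Derivation:
Change: A[3] 20 -> 13, delta = -7
P[k] for k < 3: unchanged (A[3] not included)
P[k] for k >= 3: shift by delta = -7
  P[0] = -2 + 0 = -2
  P[1] = 1 + 0 = 1
  P[2] = 4 + 0 = 4
  P[3] = 24 + -7 = 17
  P[4] = 20 + -7 = 13
  P[5] = 37 + -7 = 30
  P[6] = 49 + -7 = 42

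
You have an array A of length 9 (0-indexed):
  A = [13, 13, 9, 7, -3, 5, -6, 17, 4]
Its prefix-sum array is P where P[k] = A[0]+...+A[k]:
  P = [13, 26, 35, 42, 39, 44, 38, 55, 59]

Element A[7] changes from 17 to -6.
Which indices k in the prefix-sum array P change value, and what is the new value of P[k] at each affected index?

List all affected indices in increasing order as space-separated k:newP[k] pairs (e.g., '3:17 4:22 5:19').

P[k] = A[0] + ... + A[k]
P[k] includes A[7] iff k >= 7
Affected indices: 7, 8, ..., 8; delta = -23
  P[7]: 55 + -23 = 32
  P[8]: 59 + -23 = 36

Answer: 7:32 8:36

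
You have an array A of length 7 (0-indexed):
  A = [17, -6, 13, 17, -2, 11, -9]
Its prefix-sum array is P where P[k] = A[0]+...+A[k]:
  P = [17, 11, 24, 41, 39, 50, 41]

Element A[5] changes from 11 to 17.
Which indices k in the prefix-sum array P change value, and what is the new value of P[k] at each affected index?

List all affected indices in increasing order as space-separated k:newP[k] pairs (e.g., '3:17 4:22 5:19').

P[k] = A[0] + ... + A[k]
P[k] includes A[5] iff k >= 5
Affected indices: 5, 6, ..., 6; delta = 6
  P[5]: 50 + 6 = 56
  P[6]: 41 + 6 = 47

Answer: 5:56 6:47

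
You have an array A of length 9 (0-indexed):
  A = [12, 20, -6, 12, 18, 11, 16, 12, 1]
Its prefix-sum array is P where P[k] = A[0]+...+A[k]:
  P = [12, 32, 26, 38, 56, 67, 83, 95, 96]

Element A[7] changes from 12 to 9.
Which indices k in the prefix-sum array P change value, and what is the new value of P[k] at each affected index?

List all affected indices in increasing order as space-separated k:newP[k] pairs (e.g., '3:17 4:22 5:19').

Answer: 7:92 8:93

Derivation:
P[k] = A[0] + ... + A[k]
P[k] includes A[7] iff k >= 7
Affected indices: 7, 8, ..., 8; delta = -3
  P[7]: 95 + -3 = 92
  P[8]: 96 + -3 = 93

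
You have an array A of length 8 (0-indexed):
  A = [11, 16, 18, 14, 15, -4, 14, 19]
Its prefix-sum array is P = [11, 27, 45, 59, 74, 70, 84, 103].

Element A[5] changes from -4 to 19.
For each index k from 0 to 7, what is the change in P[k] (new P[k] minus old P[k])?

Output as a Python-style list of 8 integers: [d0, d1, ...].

Answer: [0, 0, 0, 0, 0, 23, 23, 23]

Derivation:
Element change: A[5] -4 -> 19, delta = 23
For k < 5: P[k] unchanged, delta_P[k] = 0
For k >= 5: P[k] shifts by exactly 23
Delta array: [0, 0, 0, 0, 0, 23, 23, 23]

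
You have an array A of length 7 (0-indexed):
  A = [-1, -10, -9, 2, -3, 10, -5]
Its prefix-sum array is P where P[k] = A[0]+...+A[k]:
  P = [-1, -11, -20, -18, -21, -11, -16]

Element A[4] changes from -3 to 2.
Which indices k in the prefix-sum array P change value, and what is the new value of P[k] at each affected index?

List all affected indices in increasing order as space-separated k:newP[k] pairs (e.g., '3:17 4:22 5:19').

P[k] = A[0] + ... + A[k]
P[k] includes A[4] iff k >= 4
Affected indices: 4, 5, ..., 6; delta = 5
  P[4]: -21 + 5 = -16
  P[5]: -11 + 5 = -6
  P[6]: -16 + 5 = -11

Answer: 4:-16 5:-6 6:-11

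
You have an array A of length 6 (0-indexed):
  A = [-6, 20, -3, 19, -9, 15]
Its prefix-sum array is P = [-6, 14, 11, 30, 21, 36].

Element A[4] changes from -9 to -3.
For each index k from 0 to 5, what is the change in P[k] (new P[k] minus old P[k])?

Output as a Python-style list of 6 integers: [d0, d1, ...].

Element change: A[4] -9 -> -3, delta = 6
For k < 4: P[k] unchanged, delta_P[k] = 0
For k >= 4: P[k] shifts by exactly 6
Delta array: [0, 0, 0, 0, 6, 6]

Answer: [0, 0, 0, 0, 6, 6]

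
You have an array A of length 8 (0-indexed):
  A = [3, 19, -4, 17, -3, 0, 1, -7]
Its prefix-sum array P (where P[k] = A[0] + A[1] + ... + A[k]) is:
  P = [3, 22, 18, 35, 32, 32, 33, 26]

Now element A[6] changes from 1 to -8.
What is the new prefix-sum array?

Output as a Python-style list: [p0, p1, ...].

Answer: [3, 22, 18, 35, 32, 32, 24, 17]

Derivation:
Change: A[6] 1 -> -8, delta = -9
P[k] for k < 6: unchanged (A[6] not included)
P[k] for k >= 6: shift by delta = -9
  P[0] = 3 + 0 = 3
  P[1] = 22 + 0 = 22
  P[2] = 18 + 0 = 18
  P[3] = 35 + 0 = 35
  P[4] = 32 + 0 = 32
  P[5] = 32 + 0 = 32
  P[6] = 33 + -9 = 24
  P[7] = 26 + -9 = 17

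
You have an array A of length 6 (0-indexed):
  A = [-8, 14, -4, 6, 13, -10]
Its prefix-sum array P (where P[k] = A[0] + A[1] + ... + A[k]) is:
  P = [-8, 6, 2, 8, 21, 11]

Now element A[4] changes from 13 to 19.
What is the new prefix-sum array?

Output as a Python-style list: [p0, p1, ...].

Answer: [-8, 6, 2, 8, 27, 17]

Derivation:
Change: A[4] 13 -> 19, delta = 6
P[k] for k < 4: unchanged (A[4] not included)
P[k] for k >= 4: shift by delta = 6
  P[0] = -8 + 0 = -8
  P[1] = 6 + 0 = 6
  P[2] = 2 + 0 = 2
  P[3] = 8 + 0 = 8
  P[4] = 21 + 6 = 27
  P[5] = 11 + 6 = 17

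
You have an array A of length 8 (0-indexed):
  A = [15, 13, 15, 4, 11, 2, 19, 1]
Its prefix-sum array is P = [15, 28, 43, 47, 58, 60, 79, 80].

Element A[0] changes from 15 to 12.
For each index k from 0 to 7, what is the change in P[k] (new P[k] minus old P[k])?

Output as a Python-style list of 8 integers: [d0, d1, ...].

Element change: A[0] 15 -> 12, delta = -3
For k < 0: P[k] unchanged, delta_P[k] = 0
For k >= 0: P[k] shifts by exactly -3
Delta array: [-3, -3, -3, -3, -3, -3, -3, -3]

Answer: [-3, -3, -3, -3, -3, -3, -3, -3]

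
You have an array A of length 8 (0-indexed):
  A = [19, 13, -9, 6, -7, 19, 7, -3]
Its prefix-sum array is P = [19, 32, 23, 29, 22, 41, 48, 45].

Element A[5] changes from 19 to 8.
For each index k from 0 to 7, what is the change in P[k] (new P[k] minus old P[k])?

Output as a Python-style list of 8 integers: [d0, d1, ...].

Answer: [0, 0, 0, 0, 0, -11, -11, -11]

Derivation:
Element change: A[5] 19 -> 8, delta = -11
For k < 5: P[k] unchanged, delta_P[k] = 0
For k >= 5: P[k] shifts by exactly -11
Delta array: [0, 0, 0, 0, 0, -11, -11, -11]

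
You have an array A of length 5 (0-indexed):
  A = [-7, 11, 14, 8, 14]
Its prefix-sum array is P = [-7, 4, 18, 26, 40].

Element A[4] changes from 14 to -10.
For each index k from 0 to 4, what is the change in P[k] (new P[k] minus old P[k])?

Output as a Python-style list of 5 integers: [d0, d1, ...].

Element change: A[4] 14 -> -10, delta = -24
For k < 4: P[k] unchanged, delta_P[k] = 0
For k >= 4: P[k] shifts by exactly -24
Delta array: [0, 0, 0, 0, -24]

Answer: [0, 0, 0, 0, -24]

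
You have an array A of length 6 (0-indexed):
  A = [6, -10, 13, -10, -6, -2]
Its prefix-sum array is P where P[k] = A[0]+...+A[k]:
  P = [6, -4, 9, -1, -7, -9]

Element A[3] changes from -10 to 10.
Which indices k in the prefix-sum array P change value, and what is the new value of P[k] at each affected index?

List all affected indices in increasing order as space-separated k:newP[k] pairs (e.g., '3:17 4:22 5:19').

Answer: 3:19 4:13 5:11

Derivation:
P[k] = A[0] + ... + A[k]
P[k] includes A[3] iff k >= 3
Affected indices: 3, 4, ..., 5; delta = 20
  P[3]: -1 + 20 = 19
  P[4]: -7 + 20 = 13
  P[5]: -9 + 20 = 11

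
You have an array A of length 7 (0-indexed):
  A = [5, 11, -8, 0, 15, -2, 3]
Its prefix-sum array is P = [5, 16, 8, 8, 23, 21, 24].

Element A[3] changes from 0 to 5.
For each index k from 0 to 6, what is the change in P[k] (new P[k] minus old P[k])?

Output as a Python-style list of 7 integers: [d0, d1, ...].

Answer: [0, 0, 0, 5, 5, 5, 5]

Derivation:
Element change: A[3] 0 -> 5, delta = 5
For k < 3: P[k] unchanged, delta_P[k] = 0
For k >= 3: P[k] shifts by exactly 5
Delta array: [0, 0, 0, 5, 5, 5, 5]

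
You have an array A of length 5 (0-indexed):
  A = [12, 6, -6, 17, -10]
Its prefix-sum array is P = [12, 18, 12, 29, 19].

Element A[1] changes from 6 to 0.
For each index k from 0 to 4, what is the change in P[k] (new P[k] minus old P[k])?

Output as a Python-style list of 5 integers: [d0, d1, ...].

Answer: [0, -6, -6, -6, -6]

Derivation:
Element change: A[1] 6 -> 0, delta = -6
For k < 1: P[k] unchanged, delta_P[k] = 0
For k >= 1: P[k] shifts by exactly -6
Delta array: [0, -6, -6, -6, -6]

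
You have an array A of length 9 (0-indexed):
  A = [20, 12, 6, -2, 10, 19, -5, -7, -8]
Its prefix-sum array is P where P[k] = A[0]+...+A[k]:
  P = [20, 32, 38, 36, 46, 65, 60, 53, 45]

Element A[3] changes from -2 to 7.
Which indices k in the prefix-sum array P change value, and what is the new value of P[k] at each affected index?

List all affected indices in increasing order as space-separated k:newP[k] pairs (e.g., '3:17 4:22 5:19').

P[k] = A[0] + ... + A[k]
P[k] includes A[3] iff k >= 3
Affected indices: 3, 4, ..., 8; delta = 9
  P[3]: 36 + 9 = 45
  P[4]: 46 + 9 = 55
  P[5]: 65 + 9 = 74
  P[6]: 60 + 9 = 69
  P[7]: 53 + 9 = 62
  P[8]: 45 + 9 = 54

Answer: 3:45 4:55 5:74 6:69 7:62 8:54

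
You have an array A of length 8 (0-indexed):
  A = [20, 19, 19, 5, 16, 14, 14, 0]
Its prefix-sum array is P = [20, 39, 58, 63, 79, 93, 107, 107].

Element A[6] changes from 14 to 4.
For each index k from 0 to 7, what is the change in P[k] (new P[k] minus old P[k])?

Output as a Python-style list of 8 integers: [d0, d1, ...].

Answer: [0, 0, 0, 0, 0, 0, -10, -10]

Derivation:
Element change: A[6] 14 -> 4, delta = -10
For k < 6: P[k] unchanged, delta_P[k] = 0
For k >= 6: P[k] shifts by exactly -10
Delta array: [0, 0, 0, 0, 0, 0, -10, -10]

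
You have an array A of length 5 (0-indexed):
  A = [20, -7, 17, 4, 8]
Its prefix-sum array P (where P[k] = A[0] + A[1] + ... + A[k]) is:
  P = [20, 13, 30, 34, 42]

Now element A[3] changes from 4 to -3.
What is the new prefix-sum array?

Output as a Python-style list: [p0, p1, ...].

Change: A[3] 4 -> -3, delta = -7
P[k] for k < 3: unchanged (A[3] not included)
P[k] for k >= 3: shift by delta = -7
  P[0] = 20 + 0 = 20
  P[1] = 13 + 0 = 13
  P[2] = 30 + 0 = 30
  P[3] = 34 + -7 = 27
  P[4] = 42 + -7 = 35

Answer: [20, 13, 30, 27, 35]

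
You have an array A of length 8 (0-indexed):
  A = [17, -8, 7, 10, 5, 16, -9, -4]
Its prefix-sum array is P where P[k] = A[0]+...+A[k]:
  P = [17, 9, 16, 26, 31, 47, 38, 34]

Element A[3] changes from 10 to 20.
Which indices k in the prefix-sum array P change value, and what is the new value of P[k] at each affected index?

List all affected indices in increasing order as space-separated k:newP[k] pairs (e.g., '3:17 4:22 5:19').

Answer: 3:36 4:41 5:57 6:48 7:44

Derivation:
P[k] = A[0] + ... + A[k]
P[k] includes A[3] iff k >= 3
Affected indices: 3, 4, ..., 7; delta = 10
  P[3]: 26 + 10 = 36
  P[4]: 31 + 10 = 41
  P[5]: 47 + 10 = 57
  P[6]: 38 + 10 = 48
  P[7]: 34 + 10 = 44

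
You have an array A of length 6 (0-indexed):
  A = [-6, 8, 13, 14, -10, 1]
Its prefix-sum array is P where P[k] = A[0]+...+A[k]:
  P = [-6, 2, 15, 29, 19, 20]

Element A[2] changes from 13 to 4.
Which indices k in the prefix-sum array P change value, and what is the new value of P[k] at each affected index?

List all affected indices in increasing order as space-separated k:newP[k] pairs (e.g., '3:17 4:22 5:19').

Answer: 2:6 3:20 4:10 5:11

Derivation:
P[k] = A[0] + ... + A[k]
P[k] includes A[2] iff k >= 2
Affected indices: 2, 3, ..., 5; delta = -9
  P[2]: 15 + -9 = 6
  P[3]: 29 + -9 = 20
  P[4]: 19 + -9 = 10
  P[5]: 20 + -9 = 11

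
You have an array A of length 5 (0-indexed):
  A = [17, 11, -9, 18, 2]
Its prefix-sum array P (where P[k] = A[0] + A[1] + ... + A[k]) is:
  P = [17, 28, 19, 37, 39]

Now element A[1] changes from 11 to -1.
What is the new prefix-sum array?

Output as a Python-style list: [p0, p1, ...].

Answer: [17, 16, 7, 25, 27]

Derivation:
Change: A[1] 11 -> -1, delta = -12
P[k] for k < 1: unchanged (A[1] not included)
P[k] for k >= 1: shift by delta = -12
  P[0] = 17 + 0 = 17
  P[1] = 28 + -12 = 16
  P[2] = 19 + -12 = 7
  P[3] = 37 + -12 = 25
  P[4] = 39 + -12 = 27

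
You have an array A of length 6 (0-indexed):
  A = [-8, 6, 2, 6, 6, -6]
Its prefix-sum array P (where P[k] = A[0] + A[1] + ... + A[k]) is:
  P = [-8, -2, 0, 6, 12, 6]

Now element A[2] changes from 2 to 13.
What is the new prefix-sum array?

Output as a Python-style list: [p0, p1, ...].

Answer: [-8, -2, 11, 17, 23, 17]

Derivation:
Change: A[2] 2 -> 13, delta = 11
P[k] for k < 2: unchanged (A[2] not included)
P[k] for k >= 2: shift by delta = 11
  P[0] = -8 + 0 = -8
  P[1] = -2 + 0 = -2
  P[2] = 0 + 11 = 11
  P[3] = 6 + 11 = 17
  P[4] = 12 + 11 = 23
  P[5] = 6 + 11 = 17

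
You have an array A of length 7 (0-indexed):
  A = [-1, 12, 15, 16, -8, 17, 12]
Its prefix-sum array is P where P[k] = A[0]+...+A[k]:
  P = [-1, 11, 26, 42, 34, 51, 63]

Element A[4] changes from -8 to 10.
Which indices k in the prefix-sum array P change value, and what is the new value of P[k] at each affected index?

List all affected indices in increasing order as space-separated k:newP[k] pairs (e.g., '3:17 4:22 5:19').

Answer: 4:52 5:69 6:81

Derivation:
P[k] = A[0] + ... + A[k]
P[k] includes A[4] iff k >= 4
Affected indices: 4, 5, ..., 6; delta = 18
  P[4]: 34 + 18 = 52
  P[5]: 51 + 18 = 69
  P[6]: 63 + 18 = 81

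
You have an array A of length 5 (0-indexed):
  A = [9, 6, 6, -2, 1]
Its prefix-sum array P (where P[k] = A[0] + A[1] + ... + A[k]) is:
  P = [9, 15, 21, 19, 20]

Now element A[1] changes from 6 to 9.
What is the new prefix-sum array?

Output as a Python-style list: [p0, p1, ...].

Change: A[1] 6 -> 9, delta = 3
P[k] for k < 1: unchanged (A[1] not included)
P[k] for k >= 1: shift by delta = 3
  P[0] = 9 + 0 = 9
  P[1] = 15 + 3 = 18
  P[2] = 21 + 3 = 24
  P[3] = 19 + 3 = 22
  P[4] = 20 + 3 = 23

Answer: [9, 18, 24, 22, 23]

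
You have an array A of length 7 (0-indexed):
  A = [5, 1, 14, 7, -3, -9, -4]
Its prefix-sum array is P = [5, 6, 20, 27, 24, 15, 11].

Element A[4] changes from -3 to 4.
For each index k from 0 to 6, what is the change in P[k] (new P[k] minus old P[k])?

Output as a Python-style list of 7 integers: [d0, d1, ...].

Answer: [0, 0, 0, 0, 7, 7, 7]

Derivation:
Element change: A[4] -3 -> 4, delta = 7
For k < 4: P[k] unchanged, delta_P[k] = 0
For k >= 4: P[k] shifts by exactly 7
Delta array: [0, 0, 0, 0, 7, 7, 7]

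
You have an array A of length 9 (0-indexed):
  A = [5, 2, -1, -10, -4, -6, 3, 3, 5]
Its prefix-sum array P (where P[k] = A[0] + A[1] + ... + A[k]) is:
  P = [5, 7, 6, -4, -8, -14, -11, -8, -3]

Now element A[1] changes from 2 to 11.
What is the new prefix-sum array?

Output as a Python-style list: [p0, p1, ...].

Answer: [5, 16, 15, 5, 1, -5, -2, 1, 6]

Derivation:
Change: A[1] 2 -> 11, delta = 9
P[k] for k < 1: unchanged (A[1] not included)
P[k] for k >= 1: shift by delta = 9
  P[0] = 5 + 0 = 5
  P[1] = 7 + 9 = 16
  P[2] = 6 + 9 = 15
  P[3] = -4 + 9 = 5
  P[4] = -8 + 9 = 1
  P[5] = -14 + 9 = -5
  P[6] = -11 + 9 = -2
  P[7] = -8 + 9 = 1
  P[8] = -3 + 9 = 6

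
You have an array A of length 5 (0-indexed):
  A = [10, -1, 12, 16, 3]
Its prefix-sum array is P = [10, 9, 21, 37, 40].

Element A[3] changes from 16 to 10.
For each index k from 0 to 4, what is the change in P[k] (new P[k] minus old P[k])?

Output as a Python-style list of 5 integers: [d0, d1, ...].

Element change: A[3] 16 -> 10, delta = -6
For k < 3: P[k] unchanged, delta_P[k] = 0
For k >= 3: P[k] shifts by exactly -6
Delta array: [0, 0, 0, -6, -6]

Answer: [0, 0, 0, -6, -6]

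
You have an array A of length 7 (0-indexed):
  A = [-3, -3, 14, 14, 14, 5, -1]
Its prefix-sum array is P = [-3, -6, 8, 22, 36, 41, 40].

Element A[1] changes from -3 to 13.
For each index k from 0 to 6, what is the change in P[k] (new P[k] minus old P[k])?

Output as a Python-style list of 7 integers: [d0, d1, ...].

Element change: A[1] -3 -> 13, delta = 16
For k < 1: P[k] unchanged, delta_P[k] = 0
For k >= 1: P[k] shifts by exactly 16
Delta array: [0, 16, 16, 16, 16, 16, 16]

Answer: [0, 16, 16, 16, 16, 16, 16]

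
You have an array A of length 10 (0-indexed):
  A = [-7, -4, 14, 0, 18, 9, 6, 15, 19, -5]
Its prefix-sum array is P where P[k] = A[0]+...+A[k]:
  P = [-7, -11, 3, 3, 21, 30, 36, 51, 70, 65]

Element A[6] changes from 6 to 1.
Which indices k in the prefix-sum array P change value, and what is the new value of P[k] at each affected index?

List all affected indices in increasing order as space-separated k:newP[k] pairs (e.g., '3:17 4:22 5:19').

P[k] = A[0] + ... + A[k]
P[k] includes A[6] iff k >= 6
Affected indices: 6, 7, ..., 9; delta = -5
  P[6]: 36 + -5 = 31
  P[7]: 51 + -5 = 46
  P[8]: 70 + -5 = 65
  P[9]: 65 + -5 = 60

Answer: 6:31 7:46 8:65 9:60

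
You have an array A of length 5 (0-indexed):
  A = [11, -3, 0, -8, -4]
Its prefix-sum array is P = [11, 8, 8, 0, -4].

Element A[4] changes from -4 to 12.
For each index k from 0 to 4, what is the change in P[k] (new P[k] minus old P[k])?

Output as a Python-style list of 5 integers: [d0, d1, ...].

Answer: [0, 0, 0, 0, 16]

Derivation:
Element change: A[4] -4 -> 12, delta = 16
For k < 4: P[k] unchanged, delta_P[k] = 0
For k >= 4: P[k] shifts by exactly 16
Delta array: [0, 0, 0, 0, 16]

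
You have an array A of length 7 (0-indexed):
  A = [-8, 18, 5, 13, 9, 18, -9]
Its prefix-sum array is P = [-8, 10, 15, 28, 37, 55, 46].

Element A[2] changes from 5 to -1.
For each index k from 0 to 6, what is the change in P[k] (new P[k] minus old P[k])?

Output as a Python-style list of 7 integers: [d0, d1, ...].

Answer: [0, 0, -6, -6, -6, -6, -6]

Derivation:
Element change: A[2] 5 -> -1, delta = -6
For k < 2: P[k] unchanged, delta_P[k] = 0
For k >= 2: P[k] shifts by exactly -6
Delta array: [0, 0, -6, -6, -6, -6, -6]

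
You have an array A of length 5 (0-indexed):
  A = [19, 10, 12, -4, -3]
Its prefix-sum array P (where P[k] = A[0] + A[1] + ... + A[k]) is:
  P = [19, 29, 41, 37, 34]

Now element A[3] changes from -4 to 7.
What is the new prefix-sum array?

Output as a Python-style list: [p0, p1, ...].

Answer: [19, 29, 41, 48, 45]

Derivation:
Change: A[3] -4 -> 7, delta = 11
P[k] for k < 3: unchanged (A[3] not included)
P[k] for k >= 3: shift by delta = 11
  P[0] = 19 + 0 = 19
  P[1] = 29 + 0 = 29
  P[2] = 41 + 0 = 41
  P[3] = 37 + 11 = 48
  P[4] = 34 + 11 = 45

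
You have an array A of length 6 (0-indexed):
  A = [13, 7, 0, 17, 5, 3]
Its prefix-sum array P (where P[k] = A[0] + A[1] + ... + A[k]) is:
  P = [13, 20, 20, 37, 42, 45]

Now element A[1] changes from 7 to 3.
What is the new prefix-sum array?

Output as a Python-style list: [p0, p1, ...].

Change: A[1] 7 -> 3, delta = -4
P[k] for k < 1: unchanged (A[1] not included)
P[k] for k >= 1: shift by delta = -4
  P[0] = 13 + 0 = 13
  P[1] = 20 + -4 = 16
  P[2] = 20 + -4 = 16
  P[3] = 37 + -4 = 33
  P[4] = 42 + -4 = 38
  P[5] = 45 + -4 = 41

Answer: [13, 16, 16, 33, 38, 41]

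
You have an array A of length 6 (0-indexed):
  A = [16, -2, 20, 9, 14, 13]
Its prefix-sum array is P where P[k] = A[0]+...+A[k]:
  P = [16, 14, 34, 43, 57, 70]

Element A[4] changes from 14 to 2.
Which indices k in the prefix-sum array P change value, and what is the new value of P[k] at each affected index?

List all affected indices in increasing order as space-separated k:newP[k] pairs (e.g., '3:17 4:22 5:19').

P[k] = A[0] + ... + A[k]
P[k] includes A[4] iff k >= 4
Affected indices: 4, 5, ..., 5; delta = -12
  P[4]: 57 + -12 = 45
  P[5]: 70 + -12 = 58

Answer: 4:45 5:58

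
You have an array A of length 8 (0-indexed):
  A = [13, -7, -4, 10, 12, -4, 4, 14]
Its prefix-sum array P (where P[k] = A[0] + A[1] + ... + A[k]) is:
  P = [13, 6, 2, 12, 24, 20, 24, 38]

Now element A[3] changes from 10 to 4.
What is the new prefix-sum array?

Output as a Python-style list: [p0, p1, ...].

Answer: [13, 6, 2, 6, 18, 14, 18, 32]

Derivation:
Change: A[3] 10 -> 4, delta = -6
P[k] for k < 3: unchanged (A[3] not included)
P[k] for k >= 3: shift by delta = -6
  P[0] = 13 + 0 = 13
  P[1] = 6 + 0 = 6
  P[2] = 2 + 0 = 2
  P[3] = 12 + -6 = 6
  P[4] = 24 + -6 = 18
  P[5] = 20 + -6 = 14
  P[6] = 24 + -6 = 18
  P[7] = 38 + -6 = 32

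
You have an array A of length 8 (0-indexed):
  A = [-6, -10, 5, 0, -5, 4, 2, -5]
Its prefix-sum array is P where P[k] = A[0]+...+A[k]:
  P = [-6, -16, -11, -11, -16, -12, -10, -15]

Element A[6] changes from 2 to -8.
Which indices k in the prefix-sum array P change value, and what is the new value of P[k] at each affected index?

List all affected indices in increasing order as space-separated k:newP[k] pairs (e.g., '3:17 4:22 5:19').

Answer: 6:-20 7:-25

Derivation:
P[k] = A[0] + ... + A[k]
P[k] includes A[6] iff k >= 6
Affected indices: 6, 7, ..., 7; delta = -10
  P[6]: -10 + -10 = -20
  P[7]: -15 + -10 = -25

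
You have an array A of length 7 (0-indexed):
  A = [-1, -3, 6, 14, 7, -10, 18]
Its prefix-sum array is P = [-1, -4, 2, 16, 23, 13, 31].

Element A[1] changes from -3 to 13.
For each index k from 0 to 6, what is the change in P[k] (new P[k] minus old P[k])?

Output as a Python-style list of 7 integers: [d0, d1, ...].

Answer: [0, 16, 16, 16, 16, 16, 16]

Derivation:
Element change: A[1] -3 -> 13, delta = 16
For k < 1: P[k] unchanged, delta_P[k] = 0
For k >= 1: P[k] shifts by exactly 16
Delta array: [0, 16, 16, 16, 16, 16, 16]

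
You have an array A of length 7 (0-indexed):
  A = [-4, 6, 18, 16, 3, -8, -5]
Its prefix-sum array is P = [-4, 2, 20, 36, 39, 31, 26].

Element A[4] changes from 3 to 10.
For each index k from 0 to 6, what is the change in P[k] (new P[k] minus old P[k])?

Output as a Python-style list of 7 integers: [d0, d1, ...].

Element change: A[4] 3 -> 10, delta = 7
For k < 4: P[k] unchanged, delta_P[k] = 0
For k >= 4: P[k] shifts by exactly 7
Delta array: [0, 0, 0, 0, 7, 7, 7]

Answer: [0, 0, 0, 0, 7, 7, 7]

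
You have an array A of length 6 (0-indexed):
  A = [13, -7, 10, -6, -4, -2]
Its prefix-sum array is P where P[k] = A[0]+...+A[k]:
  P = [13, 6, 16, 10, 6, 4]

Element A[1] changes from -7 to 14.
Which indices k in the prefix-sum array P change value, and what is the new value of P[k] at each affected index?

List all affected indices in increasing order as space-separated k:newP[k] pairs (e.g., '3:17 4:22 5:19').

P[k] = A[0] + ... + A[k]
P[k] includes A[1] iff k >= 1
Affected indices: 1, 2, ..., 5; delta = 21
  P[1]: 6 + 21 = 27
  P[2]: 16 + 21 = 37
  P[3]: 10 + 21 = 31
  P[4]: 6 + 21 = 27
  P[5]: 4 + 21 = 25

Answer: 1:27 2:37 3:31 4:27 5:25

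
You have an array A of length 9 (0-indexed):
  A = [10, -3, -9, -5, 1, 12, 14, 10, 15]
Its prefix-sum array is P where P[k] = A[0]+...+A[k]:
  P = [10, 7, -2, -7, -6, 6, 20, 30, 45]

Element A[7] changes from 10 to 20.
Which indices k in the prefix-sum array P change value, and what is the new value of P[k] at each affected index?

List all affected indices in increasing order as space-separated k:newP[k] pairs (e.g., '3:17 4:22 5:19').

P[k] = A[0] + ... + A[k]
P[k] includes A[7] iff k >= 7
Affected indices: 7, 8, ..., 8; delta = 10
  P[7]: 30 + 10 = 40
  P[8]: 45 + 10 = 55

Answer: 7:40 8:55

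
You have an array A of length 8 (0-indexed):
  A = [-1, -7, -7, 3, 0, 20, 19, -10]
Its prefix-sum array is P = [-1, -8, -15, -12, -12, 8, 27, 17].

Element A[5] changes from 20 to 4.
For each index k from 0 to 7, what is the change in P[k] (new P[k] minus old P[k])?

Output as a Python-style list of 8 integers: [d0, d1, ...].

Answer: [0, 0, 0, 0, 0, -16, -16, -16]

Derivation:
Element change: A[5] 20 -> 4, delta = -16
For k < 5: P[k] unchanged, delta_P[k] = 0
For k >= 5: P[k] shifts by exactly -16
Delta array: [0, 0, 0, 0, 0, -16, -16, -16]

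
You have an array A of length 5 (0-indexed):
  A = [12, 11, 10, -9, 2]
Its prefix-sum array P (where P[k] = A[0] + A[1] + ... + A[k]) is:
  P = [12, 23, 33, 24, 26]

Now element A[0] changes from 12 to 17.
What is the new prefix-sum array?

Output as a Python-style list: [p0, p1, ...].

Answer: [17, 28, 38, 29, 31]

Derivation:
Change: A[0] 12 -> 17, delta = 5
P[k] for k < 0: unchanged (A[0] not included)
P[k] for k >= 0: shift by delta = 5
  P[0] = 12 + 5 = 17
  P[1] = 23 + 5 = 28
  P[2] = 33 + 5 = 38
  P[3] = 24 + 5 = 29
  P[4] = 26 + 5 = 31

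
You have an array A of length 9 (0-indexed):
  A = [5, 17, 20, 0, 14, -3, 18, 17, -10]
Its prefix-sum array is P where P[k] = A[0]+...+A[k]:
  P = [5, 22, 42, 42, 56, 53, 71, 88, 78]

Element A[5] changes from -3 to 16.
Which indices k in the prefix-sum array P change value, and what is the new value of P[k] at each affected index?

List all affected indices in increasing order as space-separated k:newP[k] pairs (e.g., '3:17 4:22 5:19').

P[k] = A[0] + ... + A[k]
P[k] includes A[5] iff k >= 5
Affected indices: 5, 6, ..., 8; delta = 19
  P[5]: 53 + 19 = 72
  P[6]: 71 + 19 = 90
  P[7]: 88 + 19 = 107
  P[8]: 78 + 19 = 97

Answer: 5:72 6:90 7:107 8:97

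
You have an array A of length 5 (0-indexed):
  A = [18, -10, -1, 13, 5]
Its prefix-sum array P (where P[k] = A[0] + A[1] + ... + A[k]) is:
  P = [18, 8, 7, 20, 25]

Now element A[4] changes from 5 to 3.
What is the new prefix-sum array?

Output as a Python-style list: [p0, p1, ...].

Change: A[4] 5 -> 3, delta = -2
P[k] for k < 4: unchanged (A[4] not included)
P[k] for k >= 4: shift by delta = -2
  P[0] = 18 + 0 = 18
  P[1] = 8 + 0 = 8
  P[2] = 7 + 0 = 7
  P[3] = 20 + 0 = 20
  P[4] = 25 + -2 = 23

Answer: [18, 8, 7, 20, 23]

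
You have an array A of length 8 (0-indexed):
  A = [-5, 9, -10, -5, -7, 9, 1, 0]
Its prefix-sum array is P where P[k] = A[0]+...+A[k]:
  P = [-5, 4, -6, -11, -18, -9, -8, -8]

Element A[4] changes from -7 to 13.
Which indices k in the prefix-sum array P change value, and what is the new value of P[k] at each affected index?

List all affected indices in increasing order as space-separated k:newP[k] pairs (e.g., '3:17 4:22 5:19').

P[k] = A[0] + ... + A[k]
P[k] includes A[4] iff k >= 4
Affected indices: 4, 5, ..., 7; delta = 20
  P[4]: -18 + 20 = 2
  P[5]: -9 + 20 = 11
  P[6]: -8 + 20 = 12
  P[7]: -8 + 20 = 12

Answer: 4:2 5:11 6:12 7:12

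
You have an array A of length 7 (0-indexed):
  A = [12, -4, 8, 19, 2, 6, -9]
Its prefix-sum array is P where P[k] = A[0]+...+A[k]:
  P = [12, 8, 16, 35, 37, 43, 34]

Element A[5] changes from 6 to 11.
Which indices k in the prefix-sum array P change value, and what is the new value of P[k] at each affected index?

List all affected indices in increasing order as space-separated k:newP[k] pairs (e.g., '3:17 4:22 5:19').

P[k] = A[0] + ... + A[k]
P[k] includes A[5] iff k >= 5
Affected indices: 5, 6, ..., 6; delta = 5
  P[5]: 43 + 5 = 48
  P[6]: 34 + 5 = 39

Answer: 5:48 6:39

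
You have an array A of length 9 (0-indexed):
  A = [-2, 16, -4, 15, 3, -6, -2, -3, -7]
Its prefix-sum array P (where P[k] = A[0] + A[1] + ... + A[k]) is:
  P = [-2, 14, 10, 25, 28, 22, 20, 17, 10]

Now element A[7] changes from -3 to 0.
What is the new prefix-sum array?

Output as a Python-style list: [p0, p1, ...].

Change: A[7] -3 -> 0, delta = 3
P[k] for k < 7: unchanged (A[7] not included)
P[k] for k >= 7: shift by delta = 3
  P[0] = -2 + 0 = -2
  P[1] = 14 + 0 = 14
  P[2] = 10 + 0 = 10
  P[3] = 25 + 0 = 25
  P[4] = 28 + 0 = 28
  P[5] = 22 + 0 = 22
  P[6] = 20 + 0 = 20
  P[7] = 17 + 3 = 20
  P[8] = 10 + 3 = 13

Answer: [-2, 14, 10, 25, 28, 22, 20, 20, 13]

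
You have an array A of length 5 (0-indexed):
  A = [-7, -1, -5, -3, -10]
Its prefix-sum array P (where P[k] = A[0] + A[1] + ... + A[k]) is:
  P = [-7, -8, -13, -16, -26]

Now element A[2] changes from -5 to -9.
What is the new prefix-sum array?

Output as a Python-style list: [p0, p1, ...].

Answer: [-7, -8, -17, -20, -30]

Derivation:
Change: A[2] -5 -> -9, delta = -4
P[k] for k < 2: unchanged (A[2] not included)
P[k] for k >= 2: shift by delta = -4
  P[0] = -7 + 0 = -7
  P[1] = -8 + 0 = -8
  P[2] = -13 + -4 = -17
  P[3] = -16 + -4 = -20
  P[4] = -26 + -4 = -30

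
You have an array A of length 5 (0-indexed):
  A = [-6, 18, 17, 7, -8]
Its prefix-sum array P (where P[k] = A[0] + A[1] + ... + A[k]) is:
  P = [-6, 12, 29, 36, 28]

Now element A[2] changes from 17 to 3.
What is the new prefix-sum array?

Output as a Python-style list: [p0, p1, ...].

Change: A[2] 17 -> 3, delta = -14
P[k] for k < 2: unchanged (A[2] not included)
P[k] for k >= 2: shift by delta = -14
  P[0] = -6 + 0 = -6
  P[1] = 12 + 0 = 12
  P[2] = 29 + -14 = 15
  P[3] = 36 + -14 = 22
  P[4] = 28 + -14 = 14

Answer: [-6, 12, 15, 22, 14]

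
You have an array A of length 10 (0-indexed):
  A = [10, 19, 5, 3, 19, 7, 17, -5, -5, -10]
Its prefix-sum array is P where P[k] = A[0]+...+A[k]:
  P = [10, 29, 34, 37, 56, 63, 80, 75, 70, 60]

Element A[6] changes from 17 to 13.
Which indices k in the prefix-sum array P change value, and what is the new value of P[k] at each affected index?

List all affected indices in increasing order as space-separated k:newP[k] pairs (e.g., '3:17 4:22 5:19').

Answer: 6:76 7:71 8:66 9:56

Derivation:
P[k] = A[0] + ... + A[k]
P[k] includes A[6] iff k >= 6
Affected indices: 6, 7, ..., 9; delta = -4
  P[6]: 80 + -4 = 76
  P[7]: 75 + -4 = 71
  P[8]: 70 + -4 = 66
  P[9]: 60 + -4 = 56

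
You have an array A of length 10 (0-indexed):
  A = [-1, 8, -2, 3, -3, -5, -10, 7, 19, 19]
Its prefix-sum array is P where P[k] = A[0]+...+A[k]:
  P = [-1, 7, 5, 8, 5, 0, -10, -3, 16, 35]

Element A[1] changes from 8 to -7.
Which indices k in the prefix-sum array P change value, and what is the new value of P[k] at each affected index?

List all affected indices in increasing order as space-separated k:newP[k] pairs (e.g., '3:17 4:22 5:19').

Answer: 1:-8 2:-10 3:-7 4:-10 5:-15 6:-25 7:-18 8:1 9:20

Derivation:
P[k] = A[0] + ... + A[k]
P[k] includes A[1] iff k >= 1
Affected indices: 1, 2, ..., 9; delta = -15
  P[1]: 7 + -15 = -8
  P[2]: 5 + -15 = -10
  P[3]: 8 + -15 = -7
  P[4]: 5 + -15 = -10
  P[5]: 0 + -15 = -15
  P[6]: -10 + -15 = -25
  P[7]: -3 + -15 = -18
  P[8]: 16 + -15 = 1
  P[9]: 35 + -15 = 20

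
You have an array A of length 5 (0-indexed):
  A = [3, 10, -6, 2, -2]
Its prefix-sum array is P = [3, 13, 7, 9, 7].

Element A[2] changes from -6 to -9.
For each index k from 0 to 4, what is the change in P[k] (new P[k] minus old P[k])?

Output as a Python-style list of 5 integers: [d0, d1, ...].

Answer: [0, 0, -3, -3, -3]

Derivation:
Element change: A[2] -6 -> -9, delta = -3
For k < 2: P[k] unchanged, delta_P[k] = 0
For k >= 2: P[k] shifts by exactly -3
Delta array: [0, 0, -3, -3, -3]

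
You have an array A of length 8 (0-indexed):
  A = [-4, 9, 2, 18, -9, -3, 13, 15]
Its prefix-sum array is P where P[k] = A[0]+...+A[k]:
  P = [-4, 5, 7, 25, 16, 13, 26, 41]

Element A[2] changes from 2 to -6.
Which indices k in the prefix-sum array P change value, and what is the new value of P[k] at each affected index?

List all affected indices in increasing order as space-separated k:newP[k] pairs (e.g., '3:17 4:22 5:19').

P[k] = A[0] + ... + A[k]
P[k] includes A[2] iff k >= 2
Affected indices: 2, 3, ..., 7; delta = -8
  P[2]: 7 + -8 = -1
  P[3]: 25 + -8 = 17
  P[4]: 16 + -8 = 8
  P[5]: 13 + -8 = 5
  P[6]: 26 + -8 = 18
  P[7]: 41 + -8 = 33

Answer: 2:-1 3:17 4:8 5:5 6:18 7:33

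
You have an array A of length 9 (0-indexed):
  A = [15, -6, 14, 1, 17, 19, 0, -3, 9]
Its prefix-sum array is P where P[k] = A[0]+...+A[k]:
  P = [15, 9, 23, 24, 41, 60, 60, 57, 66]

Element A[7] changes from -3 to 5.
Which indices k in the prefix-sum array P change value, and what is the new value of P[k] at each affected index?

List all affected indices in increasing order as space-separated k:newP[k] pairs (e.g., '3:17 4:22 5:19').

P[k] = A[0] + ... + A[k]
P[k] includes A[7] iff k >= 7
Affected indices: 7, 8, ..., 8; delta = 8
  P[7]: 57 + 8 = 65
  P[8]: 66 + 8 = 74

Answer: 7:65 8:74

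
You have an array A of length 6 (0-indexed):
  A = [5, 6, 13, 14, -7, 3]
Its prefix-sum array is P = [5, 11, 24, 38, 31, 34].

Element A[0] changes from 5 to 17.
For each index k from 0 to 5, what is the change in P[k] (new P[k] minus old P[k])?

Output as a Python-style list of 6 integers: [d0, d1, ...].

Element change: A[0] 5 -> 17, delta = 12
For k < 0: P[k] unchanged, delta_P[k] = 0
For k >= 0: P[k] shifts by exactly 12
Delta array: [12, 12, 12, 12, 12, 12]

Answer: [12, 12, 12, 12, 12, 12]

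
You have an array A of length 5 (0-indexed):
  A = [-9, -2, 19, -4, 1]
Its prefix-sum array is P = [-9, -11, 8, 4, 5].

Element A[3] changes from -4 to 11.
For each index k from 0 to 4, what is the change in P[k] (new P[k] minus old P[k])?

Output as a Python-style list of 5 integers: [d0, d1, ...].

Element change: A[3] -4 -> 11, delta = 15
For k < 3: P[k] unchanged, delta_P[k] = 0
For k >= 3: P[k] shifts by exactly 15
Delta array: [0, 0, 0, 15, 15]

Answer: [0, 0, 0, 15, 15]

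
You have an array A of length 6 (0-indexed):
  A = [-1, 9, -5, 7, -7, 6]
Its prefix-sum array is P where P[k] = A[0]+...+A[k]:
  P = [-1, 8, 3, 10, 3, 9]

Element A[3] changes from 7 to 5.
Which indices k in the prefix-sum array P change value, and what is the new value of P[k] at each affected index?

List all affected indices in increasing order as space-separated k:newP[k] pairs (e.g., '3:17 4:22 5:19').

P[k] = A[0] + ... + A[k]
P[k] includes A[3] iff k >= 3
Affected indices: 3, 4, ..., 5; delta = -2
  P[3]: 10 + -2 = 8
  P[4]: 3 + -2 = 1
  P[5]: 9 + -2 = 7

Answer: 3:8 4:1 5:7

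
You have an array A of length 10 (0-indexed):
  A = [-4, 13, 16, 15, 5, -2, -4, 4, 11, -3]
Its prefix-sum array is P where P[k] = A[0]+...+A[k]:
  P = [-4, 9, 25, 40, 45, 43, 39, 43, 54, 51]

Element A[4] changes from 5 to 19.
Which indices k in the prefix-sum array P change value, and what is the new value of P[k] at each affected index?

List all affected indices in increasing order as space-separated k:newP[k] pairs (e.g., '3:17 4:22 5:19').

P[k] = A[0] + ... + A[k]
P[k] includes A[4] iff k >= 4
Affected indices: 4, 5, ..., 9; delta = 14
  P[4]: 45 + 14 = 59
  P[5]: 43 + 14 = 57
  P[6]: 39 + 14 = 53
  P[7]: 43 + 14 = 57
  P[8]: 54 + 14 = 68
  P[9]: 51 + 14 = 65

Answer: 4:59 5:57 6:53 7:57 8:68 9:65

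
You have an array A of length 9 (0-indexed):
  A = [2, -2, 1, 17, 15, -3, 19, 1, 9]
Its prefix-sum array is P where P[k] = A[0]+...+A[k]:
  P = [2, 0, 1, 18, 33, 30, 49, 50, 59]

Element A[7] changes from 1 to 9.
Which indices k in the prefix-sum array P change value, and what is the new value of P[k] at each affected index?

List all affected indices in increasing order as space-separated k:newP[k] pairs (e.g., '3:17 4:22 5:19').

Answer: 7:58 8:67

Derivation:
P[k] = A[0] + ... + A[k]
P[k] includes A[7] iff k >= 7
Affected indices: 7, 8, ..., 8; delta = 8
  P[7]: 50 + 8 = 58
  P[8]: 59 + 8 = 67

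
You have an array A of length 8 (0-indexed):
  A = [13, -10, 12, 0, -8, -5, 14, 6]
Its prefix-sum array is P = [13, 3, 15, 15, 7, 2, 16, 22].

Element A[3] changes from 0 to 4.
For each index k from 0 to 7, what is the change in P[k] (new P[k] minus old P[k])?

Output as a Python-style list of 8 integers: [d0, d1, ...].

Element change: A[3] 0 -> 4, delta = 4
For k < 3: P[k] unchanged, delta_P[k] = 0
For k >= 3: P[k] shifts by exactly 4
Delta array: [0, 0, 0, 4, 4, 4, 4, 4]

Answer: [0, 0, 0, 4, 4, 4, 4, 4]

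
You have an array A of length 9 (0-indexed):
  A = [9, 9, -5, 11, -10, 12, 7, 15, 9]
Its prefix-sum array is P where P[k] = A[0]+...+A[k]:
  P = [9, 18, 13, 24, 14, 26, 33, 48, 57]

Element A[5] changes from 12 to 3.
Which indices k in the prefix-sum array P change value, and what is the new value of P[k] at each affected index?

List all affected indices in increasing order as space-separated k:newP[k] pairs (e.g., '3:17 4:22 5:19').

P[k] = A[0] + ... + A[k]
P[k] includes A[5] iff k >= 5
Affected indices: 5, 6, ..., 8; delta = -9
  P[5]: 26 + -9 = 17
  P[6]: 33 + -9 = 24
  P[7]: 48 + -9 = 39
  P[8]: 57 + -9 = 48

Answer: 5:17 6:24 7:39 8:48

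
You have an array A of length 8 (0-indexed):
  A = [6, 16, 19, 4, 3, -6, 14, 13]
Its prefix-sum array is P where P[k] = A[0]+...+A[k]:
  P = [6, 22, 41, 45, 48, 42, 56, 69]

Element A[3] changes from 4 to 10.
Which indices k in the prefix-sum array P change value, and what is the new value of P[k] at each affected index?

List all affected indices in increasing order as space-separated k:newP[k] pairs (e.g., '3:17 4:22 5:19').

Answer: 3:51 4:54 5:48 6:62 7:75

Derivation:
P[k] = A[0] + ... + A[k]
P[k] includes A[3] iff k >= 3
Affected indices: 3, 4, ..., 7; delta = 6
  P[3]: 45 + 6 = 51
  P[4]: 48 + 6 = 54
  P[5]: 42 + 6 = 48
  P[6]: 56 + 6 = 62
  P[7]: 69 + 6 = 75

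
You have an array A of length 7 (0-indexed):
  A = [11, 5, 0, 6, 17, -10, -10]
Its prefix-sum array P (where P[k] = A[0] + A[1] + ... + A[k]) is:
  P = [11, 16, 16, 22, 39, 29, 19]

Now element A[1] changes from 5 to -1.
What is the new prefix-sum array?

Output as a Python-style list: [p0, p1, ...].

Change: A[1] 5 -> -1, delta = -6
P[k] for k < 1: unchanged (A[1] not included)
P[k] for k >= 1: shift by delta = -6
  P[0] = 11 + 0 = 11
  P[1] = 16 + -6 = 10
  P[2] = 16 + -6 = 10
  P[3] = 22 + -6 = 16
  P[4] = 39 + -6 = 33
  P[5] = 29 + -6 = 23
  P[6] = 19 + -6 = 13

Answer: [11, 10, 10, 16, 33, 23, 13]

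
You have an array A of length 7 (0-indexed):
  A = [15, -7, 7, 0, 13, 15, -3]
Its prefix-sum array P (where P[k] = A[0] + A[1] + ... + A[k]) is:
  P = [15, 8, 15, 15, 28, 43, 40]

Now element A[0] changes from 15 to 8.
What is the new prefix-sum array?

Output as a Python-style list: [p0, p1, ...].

Change: A[0] 15 -> 8, delta = -7
P[k] for k < 0: unchanged (A[0] not included)
P[k] for k >= 0: shift by delta = -7
  P[0] = 15 + -7 = 8
  P[1] = 8 + -7 = 1
  P[2] = 15 + -7 = 8
  P[3] = 15 + -7 = 8
  P[4] = 28 + -7 = 21
  P[5] = 43 + -7 = 36
  P[6] = 40 + -7 = 33

Answer: [8, 1, 8, 8, 21, 36, 33]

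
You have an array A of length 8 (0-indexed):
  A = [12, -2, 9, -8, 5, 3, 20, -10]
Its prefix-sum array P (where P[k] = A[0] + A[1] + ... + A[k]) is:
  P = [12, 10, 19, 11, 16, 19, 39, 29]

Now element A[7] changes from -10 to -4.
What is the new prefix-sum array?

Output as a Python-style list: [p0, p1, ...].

Answer: [12, 10, 19, 11, 16, 19, 39, 35]

Derivation:
Change: A[7] -10 -> -4, delta = 6
P[k] for k < 7: unchanged (A[7] not included)
P[k] for k >= 7: shift by delta = 6
  P[0] = 12 + 0 = 12
  P[1] = 10 + 0 = 10
  P[2] = 19 + 0 = 19
  P[3] = 11 + 0 = 11
  P[4] = 16 + 0 = 16
  P[5] = 19 + 0 = 19
  P[6] = 39 + 0 = 39
  P[7] = 29 + 6 = 35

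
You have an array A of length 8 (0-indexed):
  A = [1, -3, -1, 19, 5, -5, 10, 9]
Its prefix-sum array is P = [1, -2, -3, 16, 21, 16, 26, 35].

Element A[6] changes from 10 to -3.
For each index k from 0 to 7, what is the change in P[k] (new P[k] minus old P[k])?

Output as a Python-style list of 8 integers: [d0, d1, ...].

Answer: [0, 0, 0, 0, 0, 0, -13, -13]

Derivation:
Element change: A[6] 10 -> -3, delta = -13
For k < 6: P[k] unchanged, delta_P[k] = 0
For k >= 6: P[k] shifts by exactly -13
Delta array: [0, 0, 0, 0, 0, 0, -13, -13]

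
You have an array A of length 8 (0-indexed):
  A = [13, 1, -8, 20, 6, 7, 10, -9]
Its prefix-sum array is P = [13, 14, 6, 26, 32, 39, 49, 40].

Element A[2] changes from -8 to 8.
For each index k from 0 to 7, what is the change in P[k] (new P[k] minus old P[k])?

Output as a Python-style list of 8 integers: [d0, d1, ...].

Answer: [0, 0, 16, 16, 16, 16, 16, 16]

Derivation:
Element change: A[2] -8 -> 8, delta = 16
For k < 2: P[k] unchanged, delta_P[k] = 0
For k >= 2: P[k] shifts by exactly 16
Delta array: [0, 0, 16, 16, 16, 16, 16, 16]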